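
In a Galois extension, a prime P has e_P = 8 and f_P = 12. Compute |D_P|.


|D_P| = e * f
= 8 * 12
= 96

96


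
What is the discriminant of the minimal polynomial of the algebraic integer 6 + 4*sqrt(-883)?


The element 6 + 4*sqrt(-883) has minimal polynomial:
x^2 - 12*x + 14164
Discriminant = (-12)^2 - 4*(14164)
= 144 - 56656
= -56512

-56512


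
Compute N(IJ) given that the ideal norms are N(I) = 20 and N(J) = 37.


N(IJ) = N(I) * N(J)
= 20 * 37
= 740

740


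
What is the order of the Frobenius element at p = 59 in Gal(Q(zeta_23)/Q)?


The Frobenius at p in Gal(Q(zeta_n)/Q) = (Z/nZ)* is the class of p, so its order is ord_23(59), the smallest k >= 1 with 59^k = 1 mod 23.
n = 23 = 23, phi(23) = 22; the order divides phi(n).
Divisors of 22: 1, 2, 11, 22
Repeated squaring mod 23: 59^1 = 13, 59^2 = 8, 59^4 = 18, 59^8 = 2, 59^16 = 4
Test divisors in increasing order:
  k=1: 59^1 = 13 mod 23
  k=2: 59^2 = 8 mod 23
  k=11: 59^11 = 2 * 8 * 13 = 1 mod 23  <- first divisor giving 1
Order = 11

11


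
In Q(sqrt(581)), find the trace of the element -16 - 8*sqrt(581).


Tr(a + b*sqrt(d)) = (a + b*sqrt(d)) + (a - b*sqrt(d)) = 2a
= 2 * (-16)
= -32

-32


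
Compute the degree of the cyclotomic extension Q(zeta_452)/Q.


The degree equals Euler's totient phi(452).
452 = 2^2 * 113
phi(452) = 224

224


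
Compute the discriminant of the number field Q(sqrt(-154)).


For K = Q(sqrt(d)) with d squarefree: disc(K) = d if d = 1 mod 4, and disc(K) = 4d if d = 2 or 3 mod 4.
Here d = -154, and d mod 4 = 2.
d = 2 mod 4, not 1 (O_K = Z[sqrt(d)]), so disc(K) = 4d = 4 * (-154) = -616

-616


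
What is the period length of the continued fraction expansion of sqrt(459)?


Run the CF algorithm for sqrt(459).
a_0 = floor(sqrt(459)) = 21; set m_0=0, q_0=1.
Recurrence: m' = q*a - m,  q' = (d - m'^2)/q,  a' = floor((a_0 + m')/q').
  step 1: m=21, q=18, a=2
  step 2: m=15, q=13, a=2
  step 3: m=11, q=26, a=1
  step 4: m=15, q=9, a=4
  step 5: m=21, q=2, a=21
  step 6: m=21, q=9, a=4
  step 7: m=15, q=26, a=1
  step 8: m=11, q=13, a=2
  step 9: m=15, q=18, a=2
  step 10: m=21, q=1, a=42
a_10 = 2*a_0 = 42, so the period closes here.
sqrt(459) = [21; 2, 2, 1, 4, 21, 4, 1, 2, 2, 42]
Period length = 10

10


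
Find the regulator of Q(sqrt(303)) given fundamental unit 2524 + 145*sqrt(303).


epsilon = 2524 + 145*sqrt(303)
= 5047.9998
R = ln(5047.9998)
= 8.5267

8.5267


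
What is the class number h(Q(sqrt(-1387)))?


K = Q(sqrt(-1387)). d mod 4 = 1, so D = disc(K) = d = -1387
h(K) equals the number of primitive reduced positive-definite forms (a, b, c) = a*x^2 + b*x*y + c*y^2 with b^2 - 4ac = D,
where reduced means |b| <= a <= c, with b >= 0 whenever |b| = a or a = c, and primitive means gcd(a, b, c) = 1.
Reduced forces 3a^2 <= |D| = 1387, so 1 <= a <= 21; b must have the parity of D, and c = (b^2 - D)/(4a) must be an integer >= a.
Enumerate a = 1..21, b in [-a, a]:
  a=1: (1, 1, 347)  [1]
  a=2..12: none
  a=13: (13, -11, 29), (13, 11, 29)  [2]
  a=14..18: none
  a=19: (19, 19, 23)  [1]
  a=20..21: none
Total reduced forms: 1 + 2 + 1 = 4
h = 4

4


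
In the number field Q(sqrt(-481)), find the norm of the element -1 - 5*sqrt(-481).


N(a + b*sqrt(d)) = a^2 - d*b^2
= (-1)^2 - (-481)*(-5)^2
= 1 + 12025
= 12026

12026


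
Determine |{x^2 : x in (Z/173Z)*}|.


For prime p, the number of non-zero quadratic residues is (p-1)/2.
= (173-1)/2
= 86

86


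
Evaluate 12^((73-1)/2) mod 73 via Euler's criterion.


p = 73 is prime and the exponent is (p-1)/2 = 36, so by Euler's criterion 12^36 = (12/73) = +1 or -1 mod 73.
Compute by square-and-multiply:
  36 = 32 + 4 (binary 100100)
  Repeated squaring mod 73: 12^1 = 12, 12^2 = 71, 12^4 = 4, 12^8 = 16, 12^16 = 37, 12^32 = 55
  12^36 = 12^32 * 12^4 = 55 * 4 mod 73
    55 * 4 = 220 = 1 mod 73
  12^36 = 1 mod 73
Result 1: 12 is a quadratic residue mod 73.
12^36 mod 73 = 1

1


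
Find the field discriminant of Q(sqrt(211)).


For K = Q(sqrt(d)) with d squarefree: disc(K) = d if d = 1 mod 4, and disc(K) = 4d if d = 2 or 3 mod 4.
Here d = 211, and d mod 4 = 3.
d = 3 mod 4, not 1 (O_K = Z[sqrt(d)]), so disc(K) = 4d = 4 * (211) = 844

844


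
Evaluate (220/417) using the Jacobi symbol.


Compute (220/417) via quadratic reciprocity:
  pull out 2: (2/417) = +1  (since 417 mod 8 = 1)
  pull out 2: (2/417) = +1  (since 417 mod 8 = 1)
  reciprocity: (55/417) -> +(417/55)
  reduce: (32/55)
  pull out 2: (2/55) = +1  (since 55 mod 8 = 7)
  pull out 2: (2/55) = +1  (since 55 mod 8 = 7)
  pull out 2: (2/55) = +1  (since 55 mod 8 = 7)
  pull out 2: (2/55) = +1  (since 55 mod 8 = 7)
  pull out 2: (2/55) = +1  (since 55 mod 8 = 7)
  (1/55) = 1
Product of signs = 1

1


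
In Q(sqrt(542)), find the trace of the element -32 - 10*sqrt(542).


Tr(a + b*sqrt(d)) = (a + b*sqrt(d)) + (a - b*sqrt(d)) = 2a
= 2 * (-32)
= -64

-64


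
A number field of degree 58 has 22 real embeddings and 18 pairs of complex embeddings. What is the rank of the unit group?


By Dirichlet's unit theorem:
rank = r1 + r2 - 1
= 22 + 18 - 1
= 39

39


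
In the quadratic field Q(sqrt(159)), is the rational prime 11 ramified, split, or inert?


K = Q(sqrt(159)). Since d mod 4 = 3, disc(K) = 636.
Check p | disc: 636 mod 11 = 9.
p does not divide disc. Compute Legendre symbol (d/p):
5^((11-1)/2) mod 11 = 1
(d/p) = 1, so p splits: (p) = P*P' with e=1, f=1, g=2.
Therefore p is split.

split


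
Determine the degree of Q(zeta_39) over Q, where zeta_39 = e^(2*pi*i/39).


The degree equals Euler's totient phi(39).
39 = 3 * 13
phi(39) = 24

24


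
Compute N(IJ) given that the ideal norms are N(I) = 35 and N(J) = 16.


N(IJ) = N(I) * N(J)
= 35 * 16
= 560

560


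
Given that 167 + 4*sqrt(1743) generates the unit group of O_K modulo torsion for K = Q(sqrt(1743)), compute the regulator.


epsilon = 167 + 4*sqrt(1743)
= 333.9970
R = ln(333.9970)
= 5.8111

5.8111


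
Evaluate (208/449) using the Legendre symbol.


p = 449 is prime, so compute (208/449) with the reciprocity algorithm (Jacobi-symbol steps: pull out 2s via (2/n), flip via reciprocity, reduce):
  pull out 2: (2/449) = +1  (since 449 mod 8 = 1)
  pull out 2: (2/449) = +1  (since 449 mod 8 = 1)
  pull out 2: (2/449) = +1  (since 449 mod 8 = 1)
  pull out 2: (2/449) = +1  (since 449 mod 8 = 1)
  reciprocity: (13/449) -> +(449/13)
  reduce: (7/13)
  reciprocity: (7/13) -> +(13/7)
  reduce: (6/7)
  pull out 2: (2/7) = +1  (since 7 mod 8 = 7)
  reciprocity: (3/7) -> -(7/3)
  reduce: (1/3)
  (1/3) = 1
Product of signs = -1
(208/449) = -1

-1


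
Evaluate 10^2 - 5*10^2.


x^2 - d*y^2
= 10^2 - 5*10^2
= 100 - 500
= -400

-400


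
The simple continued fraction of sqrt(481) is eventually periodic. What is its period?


Run the CF algorithm for sqrt(481).
a_0 = floor(sqrt(481)) = 21; set m_0=0, q_0=1.
Recurrence: m' = q*a - m,  q' = (d - m'^2)/q,  a' = floor((a_0 + m')/q').
  step 1: m=21, q=40, a=1
  step 2: m=19, q=3, a=13
  step 3: m=20, q=27, a=1
  step 4: m=7, q=16, a=1
  step 5: m=9, q=25, a=1
  step 6: m=16, q=9, a=4
  step 7: m=20, q=9, a=4
  step 8: m=16, q=25, a=1
  step 9: m=9, q=16, a=1
  step 10: m=7, q=27, a=1
  step 11: m=20, q=3, a=13
  step 12: m=19, q=40, a=1
  step 13: m=21, q=1, a=42
a_13 = 2*a_0 = 42, so the period closes here.
sqrt(481) = [21; 1, 13, 1, 1, 1, 4, 4, 1, 1, 1, 13, 1, 42]
Period length = 13

13


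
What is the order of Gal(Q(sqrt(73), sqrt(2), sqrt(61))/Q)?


The 3 square roots of distinct primes are multiplicatively independent over Q,
so [K:Q] = 2^3 and Gal(K/Q) is isomorphic to (Z/2Z)^3.
|Gal| = 2^3 = 8

8


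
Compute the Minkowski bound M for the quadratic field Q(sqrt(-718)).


d = -718, d mod 4 = 2, so disc(K) = 4d = -2872; |disc(K)| = 2872
Imaginary quadratic field, so n = 2, s = r2 = 1, r1 = 0
M = (n!/n^n) * (4/pi)^s * sqrt(|disc(K)|) = (2!/2^2) * (4/pi)^1 * sqrt(2872)
= 0.5 * 1.273240 * 53.591044
= 34.1171

34.1171


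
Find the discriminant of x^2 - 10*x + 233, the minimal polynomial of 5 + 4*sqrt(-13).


The element 5 + 4*sqrt(-13) has minimal polynomial:
x^2 - 10*x + 233
Discriminant = (-10)^2 - 4*(233)
= 100 - 932
= -832

-832


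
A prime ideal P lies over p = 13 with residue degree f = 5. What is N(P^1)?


N(P^a) = p^(a*f)
= 13^(1*5)
= 13^5
= 371293

371293


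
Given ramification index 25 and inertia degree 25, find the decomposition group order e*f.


|D_P| = e * f
= 25 * 25
= 625

625


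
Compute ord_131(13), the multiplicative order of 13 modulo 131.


We want ord_131(13), the smallest k >= 1 with 13^k = 1 mod 131.
n = 131 = 131, phi(131) = 130; the order divides phi(n).
Divisors of 130: 1, 2, 5, 10, 13, 26, 65, 130
Repeated squaring mod 131: 13^1 = 13, 13^2 = 38, 13^4 = 3, 13^8 = 9, 13^16 = 81, 13^32 = 11, 13^64 = 121, 13^128 = 100
Test divisors in increasing order:
  k=1: 13^1 = 13 mod 131
  k=2: 13^2 = 38 mod 131
  k=5: 13^5 = 3 * 13 = 39 mod 131
  k=10: 13^10 = 9 * 38 = 80 mod 131
  k=13: 13^13 = 9 * 3 * 13 = 89 mod 131
  k=26: 13^26 = 81 * 9 * 38 = 61 mod 131
  k=65: 13^65 = 121 * 13 = 1 mod 131  <- first divisor giving 1
Order = 65

65


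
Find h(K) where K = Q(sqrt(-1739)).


K = Q(sqrt(-1739)). d mod 4 = 1, so D = disc(K) = d = -1739
h(K) equals the number of primitive reduced positive-definite forms (a, b, c) = a*x^2 + b*x*y + c*y^2 with b^2 - 4ac = D,
where reduced means |b| <= a <= c, with b >= 0 whenever |b| = a or a = c, and primitive means gcd(a, b, c) = 1.
Reduced forces 3a^2 <= |D| = 1739, so 1 <= a <= 24; b must have the parity of D, and c = (b^2 - D)/(4a) must be an integer >= a.
Enumerate a = 1..24, b in [-a, a]:
  a=1: (1, 1, 435)  [1]
  a=2: none
  a=3: (3, -1, 145), (3, 1, 145)  [2]
  a=4: none
  a=5: (5, -1, 87), (5, 1, 87)  [2]
  a=6: none
  a=7: (7, -5, 63), (7, 5, 63)  [2]
  a=8: none
  a=9: (9, -5, 49), (9, 5, 49)  [2]
  a=10..12: none
  a=13: (13, -9, 35), (13, 9, 35)  [2]
  a=14: none
  a=15: (15, -11, 31), (15, -1, 29), (15, 1, 29), (15, 11, 31)  [4]
  a=16..18: none
  a=19: (19, -3, 23), (19, 3, 23)  [2]
  a=20: none
  a=21: (21, -19, 25), (21, 5, 21), (21, 19, 25)  [3]
  a=22..24: none
Total reduced forms: 1 + 2 + 2 + 2 + 2 + 2 + 4 + 2 + 3 = 20
h = 20

20


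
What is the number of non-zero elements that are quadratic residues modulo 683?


For prime p, the number of non-zero quadratic residues is (p-1)/2.
= (683-1)/2
= 341

341


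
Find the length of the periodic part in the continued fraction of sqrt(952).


Run the CF algorithm for sqrt(952).
a_0 = floor(sqrt(952)) = 30; set m_0=0, q_0=1.
Recurrence: m' = q*a - m,  q' = (d - m'^2)/q,  a' = floor((a_0 + m')/q').
  step 1: m=30, q=52, a=1
  step 2: m=22, q=9, a=5
  step 3: m=23, q=47, a=1
  step 4: m=24, q=8, a=6
  step 5: m=24, q=47, a=1
  step 6: m=23, q=9, a=5
  step 7: m=22, q=52, a=1
  step 8: m=30, q=1, a=60
a_8 = 2*a_0 = 60, so the period closes here.
sqrt(952) = [30; 1, 5, 1, 6, 1, 5, 1, 60]
Period length = 8

8


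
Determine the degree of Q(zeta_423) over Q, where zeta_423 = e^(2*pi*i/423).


The degree equals Euler's totient phi(423).
423 = 3^2 * 47
phi(423) = 276

276


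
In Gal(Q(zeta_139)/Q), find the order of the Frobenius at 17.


The Frobenius at p in Gal(Q(zeta_n)/Q) = (Z/nZ)* is the class of p, so its order is ord_139(17), the smallest k >= 1 with 17^k = 1 mod 139.
n = 139 = 139, phi(139) = 138; the order divides phi(n).
Divisors of 138: 1, 2, 3, 6, 23, 46, 69, 138
Repeated squaring mod 139: 17^1 = 17, 17^2 = 11, 17^4 = 121, 17^8 = 46, 17^16 = 31, 17^32 = 127, 17^64 = 5, 17^128 = 25
Test divisors in increasing order:
  k=1: 17^1 = 17 mod 139
  k=2: 17^2 = 11 mod 139
  k=3: 17^3 = 11 * 17 = 48 mod 139
  k=6: 17^6 = 121 * 11 = 80 mod 139
  k=23: 17^23 = 31 * 121 * 11 * 17 = 43 mod 139
  k=46: 17^46 = 127 * 46 * 121 * 11 = 42 mod 139
  k=69: 17^69 = 5 * 121 * 17 = 138 mod 139
  k=138: 17^138 = 25 * 46 * 11 = 1 mod 139  <- first divisor giving 1
Order = 138

138


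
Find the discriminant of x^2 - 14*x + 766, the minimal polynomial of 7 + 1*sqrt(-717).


The element 7 + 1*sqrt(-717) has minimal polynomial:
x^2 - 14*x + 766
Discriminant = (-14)^2 - 4*(766)
= 196 - 3064
= -2868

-2868


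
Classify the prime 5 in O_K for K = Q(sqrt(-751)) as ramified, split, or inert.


K = Q(sqrt(-751)). Since d mod 4 = 1, disc(K) = -751.
Check p | disc: -751 mod 5 = 4.
p does not divide disc. Compute Legendre symbol (d/p):
4^((5-1)/2) mod 5 = 1
(d/p) = 1, so p splits: (p) = P*P' with e=1, f=1, g=2.
Therefore p is split.

split


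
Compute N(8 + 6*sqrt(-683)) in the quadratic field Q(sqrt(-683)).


N(a + b*sqrt(d)) = a^2 - d*b^2
= (8)^2 - (-683)*(6)^2
= 64 + 24588
= 24652

24652


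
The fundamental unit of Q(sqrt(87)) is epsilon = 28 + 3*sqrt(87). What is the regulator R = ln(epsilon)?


epsilon = 28 + 3*sqrt(87)
= 55.9821
R = ln(55.9821)
= 4.0250

4.0250


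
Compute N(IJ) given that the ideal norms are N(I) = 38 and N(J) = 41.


N(IJ) = N(I) * N(J)
= 38 * 41
= 1558

1558


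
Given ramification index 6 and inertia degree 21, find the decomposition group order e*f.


|D_P| = e * f
= 6 * 21
= 126

126


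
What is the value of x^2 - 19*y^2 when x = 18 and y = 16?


x^2 - d*y^2
= 18^2 - 19*16^2
= 324 - 4864
= -4540

-4540


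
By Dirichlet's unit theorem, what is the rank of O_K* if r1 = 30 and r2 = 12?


By Dirichlet's unit theorem:
rank = r1 + r2 - 1
= 30 + 12 - 1
= 41

41


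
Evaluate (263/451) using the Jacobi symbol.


Compute (263/451) via quadratic reciprocity:
  reciprocity: (263/451) -> -(451/263)
  reduce: (188/263)
  pull out 2: (2/263) = +1  (since 263 mod 8 = 7)
  pull out 2: (2/263) = +1  (since 263 mod 8 = 7)
  reciprocity: (47/263) -> -(263/47)
  reduce: (28/47)
  pull out 2: (2/47) = +1  (since 47 mod 8 = 7)
  pull out 2: (2/47) = +1  (since 47 mod 8 = 7)
  reciprocity: (7/47) -> -(47/7)
  reduce: (5/7)
  reciprocity: (5/7) -> +(7/5)
  reduce: (2/5)
  pull out 2: (2/5) = -1  (since 5 mod 8 = 5)
  (1/5) = 1
Product of signs = 1

1


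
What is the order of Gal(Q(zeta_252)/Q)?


|Gal(Q(zeta_252)/Q)| = phi(252)
= 72

72


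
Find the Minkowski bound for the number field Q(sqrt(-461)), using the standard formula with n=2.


d = -461, d mod 4 = 3, so disc(K) = 4d = -1844; |disc(K)| = 1844
Imaginary quadratic field, so n = 2, s = r2 = 1, r1 = 0
M = (n!/n^n) * (4/pi)^s * sqrt(|disc(K)|) = (2!/2^2) * (4/pi)^1 * sqrt(1844)
= 0.5 * 1.273240 * 42.941821
= 27.3376

27.3376


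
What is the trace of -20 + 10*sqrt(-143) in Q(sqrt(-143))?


Tr(a + b*sqrt(d)) = (a + b*sqrt(d)) + (a - b*sqrt(d)) = 2a
= 2 * (-20)
= -40

-40


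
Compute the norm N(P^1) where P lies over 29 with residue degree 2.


N(P^a) = p^(a*f)
= 29^(1*2)
= 29^2
= 841

841


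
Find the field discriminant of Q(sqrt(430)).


For K = Q(sqrt(d)) with d squarefree: disc(K) = d if d = 1 mod 4, and disc(K) = 4d if d = 2 or 3 mod 4.
Here d = 430, and d mod 4 = 2.
d = 2 mod 4, not 1 (O_K = Z[sqrt(d)]), so disc(K) = 4d = 4 * (430) = 1720

1720


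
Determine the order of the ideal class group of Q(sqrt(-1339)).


K = Q(sqrt(-1339)). d mod 4 = 1, so D = disc(K) = d = -1339
h(K) equals the number of primitive reduced positive-definite forms (a, b, c) = a*x^2 + b*x*y + c*y^2 with b^2 - 4ac = D,
where reduced means |b| <= a <= c, with b >= 0 whenever |b| = a or a = c, and primitive means gcd(a, b, c) = 1.
Reduced forces 3a^2 <= |D| = 1339, so 1 <= a <= 21; b must have the parity of D, and c = (b^2 - D)/(4a) must be an integer >= a.
Enumerate a = 1..21, b in [-a, a]:
  a=1: (1, 1, 335)  [1]
  a=2..4: none
  a=5: (5, -1, 67), (5, 1, 67)  [2]
  a=6..10: none
  a=11: (11, -5, 31), (11, 5, 31)  [2]
  a=12: none
  a=13: (13, 13, 29)  [1]
  a=14..16: none
  a=17: (17, -15, 23), (17, 15, 23)  [2]
  a=18..21: none
Total reduced forms: 1 + 2 + 2 + 1 + 2 = 8
h = 8

8


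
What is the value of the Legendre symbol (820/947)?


p = 947 is prime, so compute (820/947) with the reciprocity algorithm (Jacobi-symbol steps: pull out 2s via (2/n), flip via reciprocity, reduce):
  pull out 2: (2/947) = -1  (since 947 mod 8 = 3)
  pull out 2: (2/947) = -1  (since 947 mod 8 = 3)
  reciprocity: (205/947) -> +(947/205)
  reduce: (127/205)
  reciprocity: (127/205) -> +(205/127)
  reduce: (78/127)
  pull out 2: (2/127) = +1  (since 127 mod 8 = 7)
  reciprocity: (39/127) -> -(127/39)
  reduce: (10/39)
  pull out 2: (2/39) = +1  (since 39 mod 8 = 7)
  reciprocity: (5/39) -> +(39/5)
  reduce: (4/5)
  pull out 2: (2/5) = -1  (since 5 mod 8 = 5)
  pull out 2: (2/5) = -1  (since 5 mod 8 = 5)
  (1/5) = 1
Product of signs = -1
(820/947) = -1

-1


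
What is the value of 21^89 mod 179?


p = 179 is prime and the exponent is (p-1)/2 = 89, so by Euler's criterion 21^89 = (21/179) = +1 or -1 mod 179.
Compute by square-and-multiply:
  89 = 64 + 16 + 8 + 1 (binary 1011001)
  Repeated squaring mod 179: 21^1 = 21, 21^2 = 83, 21^4 = 87, 21^8 = 51, 21^16 = 95, 21^32 = 75, 21^64 = 76
  21^89 = 21^64 * 21^16 * 21^8 * 21^1 = 76 * 95 * 51 * 21 mod 179
    76 * 95 = 7220 = 60 mod 179
    60 * 51 = 3060 = 17 mod 179
    17 * 21 = 357 = 178 mod 179
  21^89 = 178 mod 179
Result 178 = p - 1 = -1 mod 179: 21 is a quadratic non-residue mod 179. As a residue in [0, p-1] the value is 178.
21^89 mod 179 = 178

178


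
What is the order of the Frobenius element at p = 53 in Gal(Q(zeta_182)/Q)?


The Frobenius at p in Gal(Q(zeta_n)/Q) = (Z/nZ)* is the class of p, so its order is ord_182(53), the smallest k >= 1 with 53^k = 1 mod 182.
n = 182 = 2 * 7 * 13, phi(182) = 72; the order divides phi(n).
Divisors of 72: 1, 2, 3, 4, 6, 8, 9, 12, 18, 24, 36, 72
Repeated squaring mod 182: 53^1 = 53, 53^2 = 79, 53^4 = 53, 53^8 = 79, 53^16 = 53, 53^32 = 79, 53^64 = 53
Test divisors in increasing order:
  k=1: 53^1 = 53 mod 182
  k=2: 53^2 = 79 mod 182
  k=3: 53^3 = 79 * 53 = 1 mod 182  <- first divisor giving 1
Order = 3

3


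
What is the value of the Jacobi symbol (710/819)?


Compute (710/819) via quadratic reciprocity:
  pull out 2: (2/819) = -1  (since 819 mod 8 = 3)
  reciprocity: (355/819) -> -(819/355)
  reduce: (109/355)
  reciprocity: (109/355) -> +(355/109)
  reduce: (28/109)
  pull out 2: (2/109) = -1  (since 109 mod 8 = 5)
  pull out 2: (2/109) = -1  (since 109 mod 8 = 5)
  reciprocity: (7/109) -> +(109/7)
  reduce: (4/7)
  pull out 2: (2/7) = +1  (since 7 mod 8 = 7)
  pull out 2: (2/7) = +1  (since 7 mod 8 = 7)
  (1/7) = 1
Product of signs = 1

1


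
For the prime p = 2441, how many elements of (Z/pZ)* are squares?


For prime p, the number of non-zero quadratic residues is (p-1)/2.
= (2441-1)/2
= 1220

1220


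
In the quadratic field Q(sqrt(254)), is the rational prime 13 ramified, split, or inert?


K = Q(sqrt(254)). Since d mod 4 = 2, disc(K) = 1016.
Check p | disc: 1016 mod 13 = 2.
p does not divide disc. Compute Legendre symbol (d/p):
7^((13-1)/2) mod 13 = -1
(d/p) = -1, so p is inert: (p) stays prime with e=1, f=2, g=1.
Therefore p is inert.

inert


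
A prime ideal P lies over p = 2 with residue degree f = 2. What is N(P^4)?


N(P^a) = p^(a*f)
= 2^(4*2)
= 2^8
= 256

256


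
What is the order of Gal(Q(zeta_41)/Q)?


|Gal(Q(zeta_41)/Q)| = phi(41)
= 40

40


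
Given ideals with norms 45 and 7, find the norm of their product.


N(IJ) = N(I) * N(J)
= 45 * 7
= 315

315


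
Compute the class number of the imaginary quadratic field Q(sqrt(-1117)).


K = Q(sqrt(-1117)). d mod 4 = 3, so D = disc(K) = 4d = -4468
h(K) equals the number of primitive reduced positive-definite forms (a, b, c) = a*x^2 + b*x*y + c*y^2 with b^2 - 4ac = D,
where reduced means |b| <= a <= c, with b >= 0 whenever |b| = a or a = c, and primitive means gcd(a, b, c) = 1.
Reduced forces 3a^2 <= |D| = 4468, so 1 <= a <= 38; b must have the parity of D, and c = (b^2 - D)/(4a) must be an integer >= a.
Enumerate a = 1..38, b in [-a, a]:
  a=1: (1, 0, 1117)  [1]
  a=2: (2, 2, 559)  [1]
  a=3..10: none
  a=11: (11, -8, 103), (11, 8, 103)  [2]
  a=12: none
  a=13: (13, -2, 86), (13, 2, 86)  [2]
  a=14..18: none
  a=19: (19, -4, 59), (19, 4, 59)  [2]
  a=20..21: none
  a=22: (22, -14, 53), (22, 14, 53)  [2]
  a=23..25: none
  a=26: (26, -2, 43), (26, 2, 43)  [2]
  a=27..36: none
  a=37: (37, -34, 38), (37, 34, 38)  [2]
  a=38: none
Total reduced forms: 1 + 1 + 2 + 2 + 2 + 2 + 2 + 2 = 14
h = 14

14


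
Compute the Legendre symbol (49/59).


p = 59 is prime, so compute (49/59) with the reciprocity algorithm (Jacobi-symbol steps: pull out 2s via (2/n), flip via reciprocity, reduce):
  reciprocity: (49/59) -> +(59/49)
  reduce: (10/49)
  pull out 2: (2/49) = +1  (since 49 mod 8 = 1)
  reciprocity: (5/49) -> +(49/5)
  reduce: (4/5)
  pull out 2: (2/5) = -1  (since 5 mod 8 = 5)
  pull out 2: (2/5) = -1  (since 5 mod 8 = 5)
  (1/5) = 1
Product of signs = 1
(49/59) = 1

1


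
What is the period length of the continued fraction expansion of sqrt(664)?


Run the CF algorithm for sqrt(664).
a_0 = floor(sqrt(664)) = 25; set m_0=0, q_0=1.
Recurrence: m' = q*a - m,  q' = (d - m'^2)/q,  a' = floor((a_0 + m')/q').
  step 1: m=25, q=39, a=1
  step 2: m=14, q=12, a=3
  step 3: m=22, q=15, a=3
  step 4: m=23, q=9, a=5
  step 5: m=22, q=20, a=2
  step 6: m=18, q=17, a=2
  step 7: m=16, q=24, a=1
  step 8: m=8, q=25, a=1
  step 9: m=17, q=15, a=2
  step 10: m=13, q=33, a=1
  step 11: m=20, q=8, a=5
  step 12: m=20, q=33, a=1
  step 13: m=13, q=15, a=2
  step 14: m=17, q=25, a=1
  step 15: m=8, q=24, a=1
  step 16: m=16, q=17, a=2
  step 17: m=18, q=20, a=2
  step 18: m=22, q=9, a=5
  step 19: m=23, q=15, a=3
  step 20: m=22, q=12, a=3
  step 21: m=14, q=39, a=1
  step 22: m=25, q=1, a=50
a_22 = 2*a_0 = 50, so the period closes here.
sqrt(664) = [25; 1, 3, 3, 5, 2, 2, 1, 1, 2, 1, 5, 1, 2, 1, 1, 2, 2, 5, 3, 3, 1, 50]
Period length = 22

22


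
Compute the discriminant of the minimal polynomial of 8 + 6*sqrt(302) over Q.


The element 8 + 6*sqrt(302) has minimal polynomial:
x^2 - 16*x - 10808
Discriminant = (-16)^2 - 4*(-10808)
= 256 + 43232
= 43488

43488


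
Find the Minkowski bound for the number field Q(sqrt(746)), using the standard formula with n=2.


d = 746, d mod 4 = 2, so disc(K) = 4d = 2984; |disc(K)| = 2984
Real quadratic field, so n = 2, s = r2 = 0, r1 = 2
M = (n!/n^n) * (4/pi)^s * sqrt(|disc(K)|) = (2!/2^2) * (4/pi)^0 * sqrt(2984)
= 0.5 * 1.000000 * 54.626001
= 27.3130

27.3130


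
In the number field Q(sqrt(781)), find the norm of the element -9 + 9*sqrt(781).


N(a + b*sqrt(d)) = a^2 - d*b^2
= (-9)^2 - (781)*(9)^2
= 81 - 63261
= -63180

-63180


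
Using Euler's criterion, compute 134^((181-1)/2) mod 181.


p = 181 is prime and the exponent is (p-1)/2 = 90, so by Euler's criterion 134^90 = (134/181) = +1 or -1 mod 181.
Compute by square-and-multiply:
  90 = 64 + 16 + 8 + 2 (binary 1011010)
  Repeated squaring mod 181: 134^1 = 134, 134^2 = 37, 134^4 = 102, 134^8 = 87, 134^16 = 148, 134^32 = 3, 134^64 = 9
  134^90 = 134^64 * 134^16 * 134^8 * 134^2 = 9 * 148 * 87 * 37 mod 181
    9 * 148 = 1332 = 65 mod 181
    65 * 87 = 5655 = 44 mod 181
    44 * 37 = 1628 = 180 mod 181
  134^90 = 180 mod 181
Result 180 = p - 1 = -1 mod 181: 134 is a quadratic non-residue mod 181. As a residue in [0, p-1] the value is 180.
134^90 mod 181 = 180

180


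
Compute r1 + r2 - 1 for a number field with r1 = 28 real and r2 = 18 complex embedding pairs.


By Dirichlet's unit theorem:
rank = r1 + r2 - 1
= 28 + 18 - 1
= 45

45


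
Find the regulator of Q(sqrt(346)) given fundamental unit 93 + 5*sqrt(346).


epsilon = 93 + 5*sqrt(346)
= 186.0054
R = ln(186.0054)
= 5.2258

5.2258


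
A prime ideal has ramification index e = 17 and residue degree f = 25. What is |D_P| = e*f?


|D_P| = e * f
= 17 * 25
= 425

425


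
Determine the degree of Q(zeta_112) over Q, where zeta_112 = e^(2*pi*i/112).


The degree equals Euler's totient phi(112).
112 = 2^4 * 7
phi(112) = 48

48


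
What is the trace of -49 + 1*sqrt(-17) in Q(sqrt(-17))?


Tr(a + b*sqrt(d)) = (a + b*sqrt(d)) + (a - b*sqrt(d)) = 2a
= 2 * (-49)
= -98

-98


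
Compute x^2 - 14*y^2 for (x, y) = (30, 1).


x^2 - d*y^2
= 30^2 - 14*1^2
= 900 - 14
= 886

886


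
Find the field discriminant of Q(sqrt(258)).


For K = Q(sqrt(d)) with d squarefree: disc(K) = d if d = 1 mod 4, and disc(K) = 4d if d = 2 or 3 mod 4.
Here d = 258, and d mod 4 = 2.
d = 2 mod 4, not 1 (O_K = Z[sqrt(d)]), so disc(K) = 4d = 4 * (258) = 1032

1032


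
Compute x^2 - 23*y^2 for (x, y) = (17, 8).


x^2 - d*y^2
= 17^2 - 23*8^2
= 289 - 1472
= -1183

-1183


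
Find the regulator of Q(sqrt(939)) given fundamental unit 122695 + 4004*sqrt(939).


epsilon = 122695 + 4004*sqrt(939)
= 245390.0000
R = ln(245390.0000)
= 12.4106

12.4106


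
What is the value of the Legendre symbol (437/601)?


p = 601 is prime, so compute (437/601) with the reciprocity algorithm (Jacobi-symbol steps: pull out 2s via (2/n), flip via reciprocity, reduce):
  reciprocity: (437/601) -> +(601/437)
  reduce: (164/437)
  pull out 2: (2/437) = -1  (since 437 mod 8 = 5)
  pull out 2: (2/437) = -1  (since 437 mod 8 = 5)
  reciprocity: (41/437) -> +(437/41)
  reduce: (27/41)
  reciprocity: (27/41) -> +(41/27)
  reduce: (14/27)
  pull out 2: (2/27) = -1  (since 27 mod 8 = 3)
  reciprocity: (7/27) -> -(27/7)
  reduce: (6/7)
  pull out 2: (2/7) = +1  (since 7 mod 8 = 7)
  reciprocity: (3/7) -> -(7/3)
  reduce: (1/3)
  (1/3) = 1
Product of signs = -1
(437/601) = -1

-1


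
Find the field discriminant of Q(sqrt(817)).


For K = Q(sqrt(d)) with d squarefree: disc(K) = d if d = 1 mod 4, and disc(K) = 4d if d = 2 or 3 mod 4.
Here d = 817, and d mod 4 = 1.
d = 1 mod 4 (O_K = Z[(1+sqrt(d))/2]), so disc(K) = d = 817

817


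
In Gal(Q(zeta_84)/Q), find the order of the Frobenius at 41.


The Frobenius at p in Gal(Q(zeta_n)/Q) = (Z/nZ)* is the class of p, so its order is ord_84(41), the smallest k >= 1 with 41^k = 1 mod 84.
n = 84 = 2^2 * 3 * 7, phi(84) = 24; the order divides phi(n).
Divisors of 24: 1, 2, 3, 4, 6, 8, 12, 24
Repeated squaring mod 84: 41^1 = 41, 41^2 = 1, 41^4 = 1, 41^8 = 1, 41^16 = 1
Test divisors in increasing order:
  k=1: 41^1 = 41 mod 84
  k=2: 41^2 = 1 mod 84  <- first divisor giving 1
Order = 2

2


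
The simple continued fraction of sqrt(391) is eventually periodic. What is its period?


Run the CF algorithm for sqrt(391).
a_0 = floor(sqrt(391)) = 19; set m_0=0, q_0=1.
Recurrence: m' = q*a - m,  q' = (d - m'^2)/q,  a' = floor((a_0 + m')/q').
  step 1: m=19, q=30, a=1
  step 2: m=11, q=9, a=3
  step 3: m=16, q=15, a=2
  step 4: m=14, q=13, a=2
  step 5: m=12, q=19, a=1
  step 6: m=7, q=18, a=1
  step 7: m=11, q=15, a=2
  step 8: m=19, q=2, a=19
  step 9: m=19, q=15, a=2
  step 10: m=11, q=18, a=1
  step 11: m=7, q=19, a=1
  step 12: m=12, q=13, a=2
  step 13: m=14, q=15, a=2
  step 14: m=16, q=9, a=3
  step 15: m=11, q=30, a=1
  step 16: m=19, q=1, a=38
a_16 = 2*a_0 = 38, so the period closes here.
sqrt(391) = [19; 1, 3, 2, 2, 1, 1, 2, 19, 2, 1, 1, 2, 2, 3, 1, 38]
Period length = 16

16


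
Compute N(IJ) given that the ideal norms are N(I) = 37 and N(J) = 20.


N(IJ) = N(I) * N(J)
= 37 * 20
= 740

740


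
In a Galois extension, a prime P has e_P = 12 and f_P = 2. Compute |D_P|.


|D_P| = e * f
= 12 * 2
= 24

24


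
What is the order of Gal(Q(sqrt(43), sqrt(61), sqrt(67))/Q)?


The 3 square roots of distinct primes are multiplicatively independent over Q,
so [K:Q] = 2^3 and Gal(K/Q) is isomorphic to (Z/2Z)^3.
|Gal| = 2^3 = 8

8


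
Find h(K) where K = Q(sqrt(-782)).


K = Q(sqrt(-782)). d mod 4 = 2, so D = disc(K) = 4d = -3128
h(K) equals the number of primitive reduced positive-definite forms (a, b, c) = a*x^2 + b*x*y + c*y^2 with b^2 - 4ac = D,
where reduced means |b| <= a <= c, with b >= 0 whenever |b| = a or a = c, and primitive means gcd(a, b, c) = 1.
Reduced forces 3a^2 <= |D| = 3128, so 1 <= a <= 32; b must have the parity of D, and c = (b^2 - D)/(4a) must be an integer >= a.
Enumerate a = 1..32, b in [-a, a]:
  a=1: (1, 0, 782)  [1]
  a=2: (2, 0, 391)  [1]
  a=3: (3, -2, 261), (3, 2, 261)  [2]
  a=4..5: none
  a=6: (6, -4, 131), (6, 4, 131)  [2]
  a=7: (7, -6, 113), (7, 6, 113)  [2]
  a=8: none
  a=9: (9, -2, 87), (9, 2, 87)  [2]
  a=10..13: none
  a=14: (14, -8, 57), (14, 8, 57)  [2]
  a=15..16: none
  a=17: (17, 0, 46)  [1]
  a=18: (18, -16, 47), (18, 16, 47)  [2]
  a=19: (19, -8, 42), (19, 8, 42)  [2]
  a=20: none
  a=21: (21, -20, 42), (21, -8, 38), (21, 8, 38), (21, 20, 42)  [4]
  a=22: none
  a=23: (23, 0, 34)  [1]
  a=24..26: none
  a=27: (27, -2, 29), (27, 2, 29)  [2]
  a=28..32: none
Total reduced forms: 1 + 1 + 2 + 2 + 2 + 2 + 2 + 1 + 2 + 2 + 4 + 1 + 2 = 24
h = 24

24


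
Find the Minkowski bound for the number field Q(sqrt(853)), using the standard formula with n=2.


d = 853, d mod 4 = 1, so disc(K) = d = 853; |disc(K)| = 853
Real quadratic field, so n = 2, s = r2 = 0, r1 = 2
M = (n!/n^n) * (4/pi)^s * sqrt(|disc(K)|) = (2!/2^2) * (4/pi)^0 * sqrt(853)
= 0.5 * 1.000000 * 29.206164
= 14.6031

14.6031


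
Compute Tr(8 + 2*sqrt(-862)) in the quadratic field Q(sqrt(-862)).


Tr(a + b*sqrt(d)) = (a + b*sqrt(d)) + (a - b*sqrt(d)) = 2a
= 2 * (8)
= 16

16


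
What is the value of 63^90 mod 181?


p = 181 is prime and the exponent is (p-1)/2 = 90, so by Euler's criterion 63^90 = (63/181) = +1 or -1 mod 181.
Compute by square-and-multiply:
  90 = 64 + 16 + 8 + 2 (binary 1011010)
  Repeated squaring mod 181: 63^1 = 63, 63^2 = 168, 63^4 = 169, 63^8 = 144, 63^16 = 102, 63^32 = 87, 63^64 = 148
  63^90 = 63^64 * 63^16 * 63^8 * 63^2 = 148 * 102 * 144 * 168 mod 181
    148 * 102 = 15096 = 73 mod 181
    73 * 144 = 10512 = 14 mod 181
    14 * 168 = 2352 = 180 mod 181
  63^90 = 180 mod 181
Result 180 = p - 1 = -1 mod 181: 63 is a quadratic non-residue mod 181. As a residue in [0, p-1] the value is 180.
63^90 mod 181 = 180

180


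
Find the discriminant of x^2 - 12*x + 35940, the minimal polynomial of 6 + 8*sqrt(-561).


The element 6 + 8*sqrt(-561) has minimal polynomial:
x^2 - 12*x + 35940
Discriminant = (-12)^2 - 4*(35940)
= 144 - 143760
= -143616

-143616


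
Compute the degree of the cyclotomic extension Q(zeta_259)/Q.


The degree equals Euler's totient phi(259).
259 = 7 * 37
phi(259) = 216

216


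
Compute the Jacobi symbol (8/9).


Compute (8/9) via quadratic reciprocity:
  pull out 2: (2/9) = +1  (since 9 mod 8 = 1)
  pull out 2: (2/9) = +1  (since 9 mod 8 = 1)
  pull out 2: (2/9) = +1  (since 9 mod 8 = 1)
  (1/9) = 1
Product of signs = 1

1


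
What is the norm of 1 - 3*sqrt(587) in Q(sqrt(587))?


N(a + b*sqrt(d)) = a^2 - d*b^2
= (1)^2 - (587)*(-3)^2
= 1 - 5283
= -5282

-5282


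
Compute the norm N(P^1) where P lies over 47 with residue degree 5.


N(P^a) = p^(a*f)
= 47^(1*5)
= 47^5
= 229345007

229345007


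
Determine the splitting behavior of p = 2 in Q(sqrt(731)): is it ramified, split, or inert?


K = Q(sqrt(731)). Since d mod 4 = 3, disc(K) = 2924.
Check p | disc: 2924 mod 2 = 0.
p divides disc, so p ramifies: (p) = P^2 with e=2, f=1, g=1.
Therefore p is ramified.

ramified


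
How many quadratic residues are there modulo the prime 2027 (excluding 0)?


For prime p, the number of non-zero quadratic residues is (p-1)/2.
= (2027-1)/2
= 1013

1013


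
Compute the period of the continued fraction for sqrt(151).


Run the CF algorithm for sqrt(151).
a_0 = floor(sqrt(151)) = 12; set m_0=0, q_0=1.
Recurrence: m' = q*a - m,  q' = (d - m'^2)/q,  a' = floor((a_0 + m')/q').
  step 1: m=12, q=7, a=3
  step 2: m=9, q=10, a=2
  step 3: m=11, q=3, a=7
  step 4: m=10, q=17, a=1
  step 5: m=7, q=6, a=3
  step 6: m=11, q=5, a=4
  step 7: m=9, q=14, a=1
  step 8: m=5, q=9, a=1
  step 9: m=4, q=15, a=1
  step 10: m=11, q=2, a=11
  step 11: m=11, q=15, a=1
  step 12: m=4, q=9, a=1
  step 13: m=5, q=14, a=1
  step 14: m=9, q=5, a=4
  step 15: m=11, q=6, a=3
  step 16: m=7, q=17, a=1
  step 17: m=10, q=3, a=7
  step 18: m=11, q=10, a=2
  step 19: m=9, q=7, a=3
  step 20: m=12, q=1, a=24
a_20 = 2*a_0 = 24, so the period closes here.
sqrt(151) = [12; 3, 2, 7, 1, 3, 4, 1, 1, 1, 11, 1, 1, 1, 4, 3, 1, 7, 2, 3, 24]
Period length = 20

20


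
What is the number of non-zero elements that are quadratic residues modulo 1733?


For prime p, the number of non-zero quadratic residues is (p-1)/2.
= (1733-1)/2
= 866

866


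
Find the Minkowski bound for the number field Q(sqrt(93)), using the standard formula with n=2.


d = 93, d mod 4 = 1, so disc(K) = d = 93; |disc(K)| = 93
Real quadratic field, so n = 2, s = r2 = 0, r1 = 2
M = (n!/n^n) * (4/pi)^s * sqrt(|disc(K)|) = (2!/2^2) * (4/pi)^0 * sqrt(93)
= 0.5 * 1.000000 * 9.643651
= 4.8218

4.8218


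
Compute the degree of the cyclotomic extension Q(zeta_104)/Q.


The degree equals Euler's totient phi(104).
104 = 2^3 * 13
phi(104) = 48

48


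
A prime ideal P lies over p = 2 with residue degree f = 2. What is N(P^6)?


N(P^a) = p^(a*f)
= 2^(6*2)
= 2^12
= 4096

4096


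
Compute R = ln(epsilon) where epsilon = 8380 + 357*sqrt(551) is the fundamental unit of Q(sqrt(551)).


epsilon = 8380 + 357*sqrt(551)
= 16759.9999
R = ln(16759.9999)
= 9.7268

9.7268


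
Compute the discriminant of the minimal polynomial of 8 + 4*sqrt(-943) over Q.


The element 8 + 4*sqrt(-943) has minimal polynomial:
x^2 - 16*x + 15152
Discriminant = (-16)^2 - 4*(15152)
= 256 - 60608
= -60352

-60352


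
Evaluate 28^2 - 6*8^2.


x^2 - d*y^2
= 28^2 - 6*8^2
= 784 - 384
= 400

400


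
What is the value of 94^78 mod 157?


p = 157 is prime and the exponent is (p-1)/2 = 78, so by Euler's criterion 94^78 = (94/157) = +1 or -1 mod 157.
Compute by square-and-multiply:
  78 = 64 + 8 + 4 + 2 (binary 1001110)
  Repeated squaring mod 157: 94^1 = 94, 94^2 = 44, 94^4 = 52, 94^8 = 35, 94^16 = 126, 94^32 = 19, 94^64 = 47
  94^78 = 94^64 * 94^8 * 94^4 * 94^2 = 47 * 35 * 52 * 44 mod 157
    47 * 35 = 1645 = 75 mod 157
    75 * 52 = 3900 = 132 mod 157
    132 * 44 = 5808 = 156 mod 157
  94^78 = 156 mod 157
Result 156 = p - 1 = -1 mod 157: 94 is a quadratic non-residue mod 157. As a residue in [0, p-1] the value is 156.
94^78 mod 157 = 156

156


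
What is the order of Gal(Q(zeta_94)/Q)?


|Gal(Q(zeta_94)/Q)| = phi(94)
= 46

46


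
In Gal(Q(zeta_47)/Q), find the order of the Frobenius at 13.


The Frobenius at p in Gal(Q(zeta_n)/Q) = (Z/nZ)* is the class of p, so its order is ord_47(13), the smallest k >= 1 with 13^k = 1 mod 47.
n = 47 = 47, phi(47) = 46; the order divides phi(n).
Divisors of 46: 1, 2, 23, 46
Repeated squaring mod 47: 13^1 = 13, 13^2 = 28, 13^4 = 32, 13^8 = 37, 13^16 = 6, 13^32 = 36
Test divisors in increasing order:
  k=1: 13^1 = 13 mod 47
  k=2: 13^2 = 28 mod 47
  k=23: 13^23 = 6 * 32 * 28 * 13 = 46 mod 47
  k=46: 13^46 = 36 * 37 * 32 * 28 = 1 mod 47  <- first divisor giving 1
Order = 46

46


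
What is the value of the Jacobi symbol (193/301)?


Compute (193/301) via quadratic reciprocity:
  reciprocity: (193/301) -> +(301/193)
  reduce: (108/193)
  pull out 2: (2/193) = +1  (since 193 mod 8 = 1)
  pull out 2: (2/193) = +1  (since 193 mod 8 = 1)
  reciprocity: (27/193) -> +(193/27)
  reduce: (4/27)
  pull out 2: (2/27) = -1  (since 27 mod 8 = 3)
  pull out 2: (2/27) = -1  (since 27 mod 8 = 3)
  (1/27) = 1
Product of signs = 1

1


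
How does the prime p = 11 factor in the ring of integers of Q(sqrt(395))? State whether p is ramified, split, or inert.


K = Q(sqrt(395)). Since d mod 4 = 3, disc(K) = 1580.
Check p | disc: 1580 mod 11 = 7.
p does not divide disc. Compute Legendre symbol (d/p):
10^((11-1)/2) mod 11 = -1
(d/p) = -1, so p is inert: (p) stays prime with e=1, f=2, g=1.
Therefore p is inert.

inert


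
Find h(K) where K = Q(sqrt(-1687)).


K = Q(sqrt(-1687)). d mod 4 = 1, so D = disc(K) = d = -1687
h(K) equals the number of primitive reduced positive-definite forms (a, b, c) = a*x^2 + b*x*y + c*y^2 with b^2 - 4ac = D,
where reduced means |b| <= a <= c, with b >= 0 whenever |b| = a or a = c, and primitive means gcd(a, b, c) = 1.
Reduced forces 3a^2 <= |D| = 1687, so 1 <= a <= 23; b must have the parity of D, and c = (b^2 - D)/(4a) must be an integer >= a.
Enumerate a = 1..23, b in [-a, a]:
  a=1: (1, 1, 422)  [1]
  a=2: (2, -1, 211), (2, 1, 211)  [2]
  a=3: none
  a=4: (4, -3, 106), (4, 3, 106)  [2]
  a=5..6: none
  a=7: (7, 7, 62)  [1]
  a=8: (8, -3, 53), (8, 3, 53)  [2]
  a=9..12: none
  a=13: (13, -9, 34), (13, 9, 34)  [2]
  a=14: (14, -7, 31), (14, 7, 31)  [2]
  a=15: none
  a=16: (16, -13, 29), (16, 13, 29)  [2]
  a=17: (17, -9, 26), (17, 9, 26)  [2]
  a=18: none
  a=19: (19, -17, 26), (19, 17, 26)  [2]
  a=20..23: none
Total reduced forms: 1 + 2 + 2 + 1 + 2 + 2 + 2 + 2 + 2 + 2 = 18
h = 18

18


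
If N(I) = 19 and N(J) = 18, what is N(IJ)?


N(IJ) = N(I) * N(J)
= 19 * 18
= 342

342


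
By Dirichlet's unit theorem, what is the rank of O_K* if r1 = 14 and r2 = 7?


By Dirichlet's unit theorem:
rank = r1 + r2 - 1
= 14 + 7 - 1
= 20

20


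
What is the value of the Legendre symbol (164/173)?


p = 173 is prime, so compute (164/173) with the reciprocity algorithm (Jacobi-symbol steps: pull out 2s via (2/n), flip via reciprocity, reduce):
  pull out 2: (2/173) = -1  (since 173 mod 8 = 5)
  pull out 2: (2/173) = -1  (since 173 mod 8 = 5)
  reciprocity: (41/173) -> +(173/41)
  reduce: (9/41)
  reciprocity: (9/41) -> +(41/9)
  reduce: (5/9)
  reciprocity: (5/9) -> +(9/5)
  reduce: (4/5)
  pull out 2: (2/5) = -1  (since 5 mod 8 = 5)
  pull out 2: (2/5) = -1  (since 5 mod 8 = 5)
  (1/5) = 1
Product of signs = 1
(164/173) = 1

1


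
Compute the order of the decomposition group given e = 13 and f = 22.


|D_P| = e * f
= 13 * 22
= 286

286


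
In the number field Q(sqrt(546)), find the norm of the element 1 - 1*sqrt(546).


N(a + b*sqrt(d)) = a^2 - d*b^2
= (1)^2 - (546)*(-1)^2
= 1 - 546
= -545

-545


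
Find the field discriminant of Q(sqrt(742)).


For K = Q(sqrt(d)) with d squarefree: disc(K) = d if d = 1 mod 4, and disc(K) = 4d if d = 2 or 3 mod 4.
Here d = 742, and d mod 4 = 2.
d = 2 mod 4, not 1 (O_K = Z[sqrt(d)]), so disc(K) = 4d = 4 * (742) = 2968

2968


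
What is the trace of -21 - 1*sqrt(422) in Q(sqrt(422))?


Tr(a + b*sqrt(d)) = (a + b*sqrt(d)) + (a - b*sqrt(d)) = 2a
= 2 * (-21)
= -42

-42


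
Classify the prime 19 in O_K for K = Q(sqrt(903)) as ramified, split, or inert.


K = Q(sqrt(903)). Since d mod 4 = 3, disc(K) = 3612.
Check p | disc: 3612 mod 19 = 2.
p does not divide disc. Compute Legendre symbol (d/p):
10^((19-1)/2) mod 19 = -1
(d/p) = -1, so p is inert: (p) stays prime with e=1, f=2, g=1.
Therefore p is inert.

inert


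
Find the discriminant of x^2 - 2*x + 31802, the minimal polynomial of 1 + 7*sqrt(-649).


The element 1 + 7*sqrt(-649) has minimal polynomial:
x^2 - 2*x + 31802
Discriminant = (-2)^2 - 4*(31802)
= 4 - 127208
= -127204

-127204


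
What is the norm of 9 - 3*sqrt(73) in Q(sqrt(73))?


N(a + b*sqrt(d)) = a^2 - d*b^2
= (9)^2 - (73)*(-3)^2
= 81 - 657
= -576

-576


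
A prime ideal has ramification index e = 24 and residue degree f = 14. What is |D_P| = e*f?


|D_P| = e * f
= 24 * 14
= 336

336


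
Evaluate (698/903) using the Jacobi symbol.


Compute (698/903) via quadratic reciprocity:
  pull out 2: (2/903) = +1  (since 903 mod 8 = 7)
  reciprocity: (349/903) -> +(903/349)
  reduce: (205/349)
  reciprocity: (205/349) -> +(349/205)
  reduce: (144/205)
  pull out 2: (2/205) = -1  (since 205 mod 8 = 5)
  pull out 2: (2/205) = -1  (since 205 mod 8 = 5)
  pull out 2: (2/205) = -1  (since 205 mod 8 = 5)
  pull out 2: (2/205) = -1  (since 205 mod 8 = 5)
  reciprocity: (9/205) -> +(205/9)
  reduce: (7/9)
  reciprocity: (7/9) -> +(9/7)
  reduce: (2/7)
  pull out 2: (2/7) = +1  (since 7 mod 8 = 7)
  (1/7) = 1
Product of signs = 1

1


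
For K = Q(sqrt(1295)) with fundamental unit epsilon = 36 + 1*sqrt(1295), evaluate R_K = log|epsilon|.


epsilon = 36 + 1*sqrt(1295)
= 71.9861
R = ln(71.9861)
= 4.2765

4.2765


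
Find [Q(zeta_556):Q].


The degree equals Euler's totient phi(556).
556 = 2^2 * 139
phi(556) = 276

276
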